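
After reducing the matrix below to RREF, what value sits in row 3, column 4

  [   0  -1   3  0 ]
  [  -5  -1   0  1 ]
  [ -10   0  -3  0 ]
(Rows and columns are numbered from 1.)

-2/3

r1 ↔ r2
r1 → -1/5·r1
r3 → r3 + 10·r1
r2 → -1·r2
r3 → r3 − 2·r2
r3 → 1/3·r3
r2 → r2 + 3·r3
r1 → r1 − 1/5·r2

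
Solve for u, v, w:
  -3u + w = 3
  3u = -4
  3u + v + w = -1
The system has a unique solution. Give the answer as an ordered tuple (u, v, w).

(-4/3, 4, -1)

Form the augmented matrix and row-reduce:
  [ -3  0  1  |   3 ]
  [  3  0  0  |  -4 ]
  [  3  1  1  |  -1 ]
Multiply ρ1 by -1/3.
  [ 1  0  -1/3  |  -1 ]
  [ 3  0     0  |  -4 ]
  [ 3  1     1  |  -1 ]
Subtract 3 times ρ1 from ρ2.
  [ 1  0  -1/3  |  -1 ]
  [ 0  0     1  |  -1 ]
  [ 3  1     1  |  -1 ]
Subtract 3 times ρ1 from ρ3.
  [ 1  0  -1/3  |  -1 ]
  [ 0  0     1  |  -1 ]
  [ 0  1     2  |   2 ]
Swap ρ2 and ρ3.
  [ 1  0  -1/3  |  -1 ]
  [ 0  1     2  |   2 ]
  [ 0  0     1  |  -1 ]
Subtract 2 times ρ3 from ρ2.
  [ 1  0  -1/3  |  -1 ]
  [ 0  1     0  |   4 ]
  [ 0  0     1  |  -1 ]
Add 1/3 times ρ3 to ρ1.
  [ 1  0  0  |  -4/3 ]
  [ 0  1  0  |     4 ]
  [ 0  0  1  |    -1 ]
Reading off the last column: u = -4/3, v = 4, w = -1.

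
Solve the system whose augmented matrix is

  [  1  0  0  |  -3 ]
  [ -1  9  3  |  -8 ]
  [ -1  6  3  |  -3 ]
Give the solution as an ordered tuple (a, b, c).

R2 := R2 + R1
  [  1  0  0  |   -3 ]
  [  0  9  3  |  -11 ]
  [ -1  6  3  |   -3 ]
R3 := R3 + R1
  [ 1  0  0  |   -3 ]
  [ 0  9  3  |  -11 ]
  [ 0  6  3  |   -6 ]
R2 := 1/9·R2
  [ 1  0    0  |     -3 ]
  [ 0  1  1/3  |  -11/9 ]
  [ 0  6    3  |     -6 ]
R3 := R3 − 6·R2
  [ 1  0    0  |     -3 ]
  [ 0  1  1/3  |  -11/9 ]
  [ 0  0    1  |    4/3 ]
R2 := R2 − 1/3·R3
  [ 1  0  0  |    -3 ]
  [ 0  1  0  |  -5/3 ]
  [ 0  0  1  |   4/3 ]
Reading off the last column: a = -3, b = -5/3, c = 4/3.

(-3, -5/3, 4/3)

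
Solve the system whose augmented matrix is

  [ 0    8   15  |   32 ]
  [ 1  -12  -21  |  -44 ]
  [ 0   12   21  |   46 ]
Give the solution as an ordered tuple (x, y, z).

(2, 3/2, 4/3)

R1 ↔ R2
  [ 1  -12  -21  |  -44 ]
  [ 0    8   15  |   32 ]
  [ 0   12   21  |   46 ]
R2 := 1/8·R2
  [ 1  -12   -21  |  -44 ]
  [ 0    1  15/8  |    4 ]
  [ 0   12    21  |   46 ]
R3 := R3 − 12·R2
  [ 1  -12   -21  |  -44 ]
  [ 0    1  15/8  |    4 ]
  [ 0    0  -3/2  |   -2 ]
R3 := -2/3·R3
  [ 1  -12   -21  |  -44 ]
  [ 0    1  15/8  |    4 ]
  [ 0    0     1  |  4/3 ]
R2 := R2 − 15/8·R3
  [ 1  -12  -21  |  -44 ]
  [ 0    1    0  |  3/2 ]
  [ 0    0    1  |  4/3 ]
R1 := R1 + 21·R3
  [ 1  -12  0  |  -16 ]
  [ 0    1  0  |  3/2 ]
  [ 0    0  1  |  4/3 ]
R1 := R1 + 12·R2
  [ 1  0  0  |    2 ]
  [ 0  1  0  |  3/2 ]
  [ 0  0  1  |  4/3 ]
Reading off the last column: x = 2, y = 3/2, z = 4/3.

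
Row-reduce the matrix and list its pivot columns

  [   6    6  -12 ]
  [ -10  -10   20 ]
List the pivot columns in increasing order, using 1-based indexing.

1

R1 -> 1/6·R1
R2 -> R2 + 10·R1
Pivot columns are the columns containing a leading 1.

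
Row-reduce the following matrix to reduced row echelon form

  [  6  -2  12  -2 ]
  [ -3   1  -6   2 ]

[[1, -1/3, 2, 0], [0, 0, 0, 1]]

R1 ← 1/6·R1
  [  1  -1/3   2  -1/3 ]
  [ -3     1  -6     2 ]
R2 ← R2 + 3·R1
  [ 1  -1/3  2  -1/3 ]
  [ 0     0  0     1 ]
R1 ← R1 + 1/3·R2
  [ 1  -1/3  2  0 ]
  [ 0     0  0  1 ]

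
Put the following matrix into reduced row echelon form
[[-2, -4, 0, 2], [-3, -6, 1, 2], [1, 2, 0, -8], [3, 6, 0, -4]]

R1 := -1/2·R1
R2 := R2 + 3·R1
R3 := R3 − R1
R4 := R4 − 3·R1
R3 := -1/7·R3
R4 := R4 + R3
R2 := R2 + R3
R1 := R1 + R3

[[1, 2, 0, 0], [0, 0, 1, 0], [0, 0, 0, 1], [0, 0, 0, 0]]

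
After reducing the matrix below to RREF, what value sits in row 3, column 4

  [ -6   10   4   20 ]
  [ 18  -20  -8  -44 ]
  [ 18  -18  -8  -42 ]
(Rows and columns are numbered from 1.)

ρ1 -> -1/6·ρ1
ρ2 -> ρ2 − 18·ρ1
ρ3 -> ρ3 − 18·ρ1
ρ2 -> 1/10·ρ2
ρ3 -> ρ3 − 12·ρ2
ρ3 -> -5/4·ρ3
ρ2 -> ρ2 − 2/5·ρ3
ρ1 -> ρ1 + 2/3·ρ3
ρ1 -> ρ1 + 5/3·ρ2

3/2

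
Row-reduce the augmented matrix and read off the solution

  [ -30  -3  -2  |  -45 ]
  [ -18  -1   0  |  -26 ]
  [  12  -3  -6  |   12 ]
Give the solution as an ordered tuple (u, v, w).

(3/2, -1, 3/2)

R1 := -1/30·R1
  [   1  1/10  1/15  |  3/2 ]
  [ -18    -1     0  |  -26 ]
  [  12    -3    -6  |   12 ]
R2 := R2 + 18·R1
  [  1  1/10  1/15  |  3/2 ]
  [  0   4/5   6/5  |    1 ]
  [ 12    -3    -6  |   12 ]
R3 := R3 − 12·R1
  [ 1   1/10   1/15  |  3/2 ]
  [ 0    4/5    6/5  |    1 ]
  [ 0  -21/5  -34/5  |   -6 ]
R2 := 5/4·R2
  [ 1   1/10   1/15  |  3/2 ]
  [ 0      1    3/2  |  5/4 ]
  [ 0  -21/5  -34/5  |   -6 ]
R3 := R3 + 21/5·R2
  [ 1  1/10  1/15  |   3/2 ]
  [ 0     1   3/2  |   5/4 ]
  [ 0     0  -1/2  |  -3/4 ]
R3 := -2·R3
  [ 1  1/10  1/15  |  3/2 ]
  [ 0     1   3/2  |  5/4 ]
  [ 0     0     1  |  3/2 ]
R2 := R2 − 3/2·R3
  [ 1  1/10  1/15  |  3/2 ]
  [ 0     1     0  |   -1 ]
  [ 0     0     1  |  3/2 ]
R1 := R1 − 1/15·R3
  [ 1  1/10  0  |  7/5 ]
  [ 0     1  0  |   -1 ]
  [ 0     0  1  |  3/2 ]
R1 := R1 − 1/10·R2
  [ 1  0  0  |  3/2 ]
  [ 0  1  0  |   -1 ]
  [ 0  0  1  |  3/2 ]
Reading off the last column: u = 3/2, v = -1, w = 3/2.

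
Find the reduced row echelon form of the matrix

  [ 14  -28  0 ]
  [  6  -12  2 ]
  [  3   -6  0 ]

[[1, -2, 0], [0, 0, 1], [0, 0, 0]]

Multiply R1 by 1/14.
  [ 1   -2  0 ]
  [ 6  -12  2 ]
  [ 3   -6  0 ]
Subtract 6 times R1 from R2.
  [ 1  -2  0 ]
  [ 0   0  2 ]
  [ 3  -6  0 ]
Subtract 3 times R1 from R3.
  [ 1  -2  0 ]
  [ 0   0  2 ]
  [ 0   0  0 ]
Multiply R2 by 1/2.
  [ 1  -2  0 ]
  [ 0   0  1 ]
  [ 0   0  0 ]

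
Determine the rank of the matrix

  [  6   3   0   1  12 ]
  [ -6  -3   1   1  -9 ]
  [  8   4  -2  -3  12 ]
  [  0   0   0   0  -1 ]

rank = 4

R1 := 1/6·R1
  [  1  1/2   0  1/6   2 ]
  [ -6   -3   1    1  -9 ]
  [  8    4  -2   -3  12 ]
  [  0    0   0    0  -1 ]
R2 := R2 + 6·R1
  [ 1  1/2   0  1/6   2 ]
  [ 0    0   1    2   3 ]
  [ 8    4  -2   -3  12 ]
  [ 0    0   0    0  -1 ]
R3 := R3 − 8·R1
  [ 1  1/2   0    1/6   2 ]
  [ 0    0   1      2   3 ]
  [ 0    0  -2  -13/3  -4 ]
  [ 0    0   0      0  -1 ]
R3 := R3 + 2·R2
  [ 1  1/2  0   1/6   2 ]
  [ 0    0  1     2   3 ]
  [ 0    0  0  -1/3   2 ]
  [ 0    0  0     0  -1 ]
R3 := -3·R3
  [ 1  1/2  0  1/6   2 ]
  [ 0    0  1    2   3 ]
  [ 0    0  0    1  -6 ]
  [ 0    0  0    0  -1 ]
R4 := -1·R4
  [ 1  1/2  0  1/6   2 ]
  [ 0    0  1    2   3 ]
  [ 0    0  0    1  -6 ]
  [ 0    0  0    0   1 ]
R3 := R3 + 6·R4
  [ 1  1/2  0  1/6  2 ]
  [ 0    0  1    2  3 ]
  [ 0    0  0    1  0 ]
  [ 0    0  0    0  1 ]
R2 := R2 − 3·R4
  [ 1  1/2  0  1/6  2 ]
  [ 0    0  1    2  0 ]
  [ 0    0  0    1  0 ]
  [ 0    0  0    0  1 ]
R1 := R1 − 2·R4
  [ 1  1/2  0  1/6  0 ]
  [ 0    0  1    2  0 ]
  [ 0    0  0    1  0 ]
  [ 0    0  0    0  1 ]
R2 := R2 − 2·R3
  [ 1  1/2  0  1/6  0 ]
  [ 0    0  1    0  0 ]
  [ 0    0  0    1  0 ]
  [ 0    0  0    0  1 ]
R1 := R1 − 1/6·R3
  [ 1  1/2  0  0  0 ]
  [ 0    0  1  0  0 ]
  [ 0    0  0  1  0 ]
  [ 0    0  0  0  1 ]
The reduced form has 4 nonzero rows.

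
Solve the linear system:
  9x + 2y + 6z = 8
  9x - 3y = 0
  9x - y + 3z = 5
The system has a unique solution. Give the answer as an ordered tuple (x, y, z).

(-2/3, -2, 3)

Form the augmented matrix and row-reduce:
  [ 9   2  6  |  8 ]
  [ 9  -3  0  |  0 ]
  [ 9  -1  3  |  5 ]
ρ1 → 1/9·ρ1
  [ 1  2/9  2/3  |  8/9 ]
  [ 9   -3    0  |    0 ]
  [ 9   -1    3  |    5 ]
ρ2 → ρ2 − 9·ρ1
  [ 1  2/9  2/3  |  8/9 ]
  [ 0   -5   -6  |   -8 ]
  [ 9   -1    3  |    5 ]
ρ3 → ρ3 − 9·ρ1
  [ 1  2/9  2/3  |  8/9 ]
  [ 0   -5   -6  |   -8 ]
  [ 0   -3   -3  |   -3 ]
ρ2 → -1/5·ρ2
  [ 1  2/9  2/3  |  8/9 ]
  [ 0    1  6/5  |  8/5 ]
  [ 0   -3   -3  |   -3 ]
ρ3 → ρ3 + 3·ρ2
  [ 1  2/9  2/3  |  8/9 ]
  [ 0    1  6/5  |  8/5 ]
  [ 0    0  3/5  |  9/5 ]
ρ3 → 5/3·ρ3
  [ 1  2/9  2/3  |  8/9 ]
  [ 0    1  6/5  |  8/5 ]
  [ 0    0    1  |    3 ]
ρ2 → ρ2 − 6/5·ρ3
  [ 1  2/9  2/3  |  8/9 ]
  [ 0    1    0  |   -2 ]
  [ 0    0    1  |    3 ]
ρ1 → ρ1 − 2/3·ρ3
  [ 1  2/9  0  |  -10/9 ]
  [ 0    1  0  |     -2 ]
  [ 0    0  1  |      3 ]
ρ1 → ρ1 − 2/9·ρ2
  [ 1  0  0  |  -2/3 ]
  [ 0  1  0  |    -2 ]
  [ 0  0  1  |     3 ]
Reading off the last column: x = -2/3, y = -2, z = 3.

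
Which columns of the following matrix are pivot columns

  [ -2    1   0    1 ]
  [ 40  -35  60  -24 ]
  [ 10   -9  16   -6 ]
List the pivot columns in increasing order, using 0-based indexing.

r1 ← -1/2·r1
  [  1  -1/2   0  -1/2 ]
  [ 40   -35  60   -24 ]
  [ 10    -9  16    -6 ]
r2 ← r2 − 40·r1
  [  1  -1/2   0  -1/2 ]
  [  0   -15  60    -4 ]
  [ 10    -9  16    -6 ]
r3 ← r3 − 10·r1
  [ 1  -1/2   0  -1/2 ]
  [ 0   -15  60    -4 ]
  [ 0    -4  16    -1 ]
r2 ← -1/15·r2
  [ 1  -1/2   0  -1/2 ]
  [ 0     1  -4  4/15 ]
  [ 0    -4  16    -1 ]
r3 ← r3 + 4·r2
  [ 1  -1/2   0  -1/2 ]
  [ 0     1  -4  4/15 ]
  [ 0     0   0  1/15 ]
r3 ← 15·r3
  [ 1  -1/2   0  -1/2 ]
  [ 0     1  -4  4/15 ]
  [ 0     0   0     1 ]
r2 ← r2 − 4/15·r3
  [ 1  -1/2   0  -1/2 ]
  [ 0     1  -4     0 ]
  [ 0     0   0     1 ]
r1 ← r1 + 1/2·r3
  [ 1  -1/2   0  0 ]
  [ 0     1  -4  0 ]
  [ 0     0   0  1 ]
r1 ← r1 + 1/2·r2
  [ 1  0  -2  0 ]
  [ 0  1  -4  0 ]
  [ 0  0   0  1 ]
Pivot columns are the columns containing a leading 1.

0, 1, 3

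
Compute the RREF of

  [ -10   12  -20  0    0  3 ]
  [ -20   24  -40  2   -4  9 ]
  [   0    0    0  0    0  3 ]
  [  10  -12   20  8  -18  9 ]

[[1, -6/5, 2, 0, 0, 0], [0, 0, 0, 1, 0, 0], [0, 0, 0, 0, 1, 0], [0, 0, 0, 0, 0, 1]]

R1 := -1/10·R1
  [   1  -6/5    2  0    0  -3/10 ]
  [ -20    24  -40  2   -4      9 ]
  [   0     0    0  0    0      3 ]
  [  10   -12   20  8  -18      9 ]
R2 := R2 + 20·R1
  [  1  -6/5   2  0    0  -3/10 ]
  [  0     0   0  2   -4      3 ]
  [  0     0   0  0    0      3 ]
  [ 10   -12  20  8  -18      9 ]
R4 := R4 − 10·R1
  [ 1  -6/5  2  0    0  -3/10 ]
  [ 0     0  0  2   -4      3 ]
  [ 0     0  0  0    0      3 ]
  [ 0     0  0  8  -18     12 ]
R2 := 1/2·R2
  [ 1  -6/5  2  0    0  -3/10 ]
  [ 0     0  0  1   -2    3/2 ]
  [ 0     0  0  0    0      3 ]
  [ 0     0  0  8  -18     12 ]
R4 := R4 − 8·R2
  [ 1  -6/5  2  0   0  -3/10 ]
  [ 0     0  0  1  -2    3/2 ]
  [ 0     0  0  0   0      3 ]
  [ 0     0  0  0  -2      0 ]
R3 <-> R4
  [ 1  -6/5  2  0   0  -3/10 ]
  [ 0     0  0  1  -2    3/2 ]
  [ 0     0  0  0  -2      0 ]
  [ 0     0  0  0   0      3 ]
R3 := -1/2·R3
  [ 1  -6/5  2  0   0  -3/10 ]
  [ 0     0  0  1  -2    3/2 ]
  [ 0     0  0  0   1      0 ]
  [ 0     0  0  0   0      3 ]
R4 := 1/3·R4
  [ 1  -6/5  2  0   0  -3/10 ]
  [ 0     0  0  1  -2    3/2 ]
  [ 0     0  0  0   1      0 ]
  [ 0     0  0  0   0      1 ]
R2 := R2 − 3/2·R4
  [ 1  -6/5  2  0   0  -3/10 ]
  [ 0     0  0  1  -2      0 ]
  [ 0     0  0  0   1      0 ]
  [ 0     0  0  0   0      1 ]
R1 := R1 + 3/10·R4
  [ 1  -6/5  2  0   0  0 ]
  [ 0     0  0  1  -2  0 ]
  [ 0     0  0  0   1  0 ]
  [ 0     0  0  0   0  1 ]
R2 := R2 + 2·R3
  [ 1  -6/5  2  0  0  0 ]
  [ 0     0  0  1  0  0 ]
  [ 0     0  0  0  1  0 ]
  [ 0     0  0  0  0  1 ]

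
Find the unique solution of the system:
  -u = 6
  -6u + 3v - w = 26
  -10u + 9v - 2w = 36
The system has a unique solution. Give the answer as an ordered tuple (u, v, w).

Form the augmented matrix and row-reduce:
  [  -1  0   0  |   6 ]
  [  -6  3  -1  |  26 ]
  [ -10  9  -2  |  36 ]
Multiply ρ1 by -1.
  [   1  0   0  |  -6 ]
  [  -6  3  -1  |  26 ]
  [ -10  9  -2  |  36 ]
Add 6 times ρ1 to ρ2.
  [   1  0   0  |   -6 ]
  [   0  3  -1  |  -10 ]
  [ -10  9  -2  |   36 ]
Add 10 times ρ1 to ρ3.
  [ 1  0   0  |   -6 ]
  [ 0  3  -1  |  -10 ]
  [ 0  9  -2  |  -24 ]
Multiply ρ2 by 1/3.
  [ 1  0     0  |     -6 ]
  [ 0  1  -1/3  |  -10/3 ]
  [ 0  9    -2  |    -24 ]
Subtract 9 times ρ2 from ρ3.
  [ 1  0     0  |     -6 ]
  [ 0  1  -1/3  |  -10/3 ]
  [ 0  0     1  |      6 ]
Add 1/3 times ρ3 to ρ2.
  [ 1  0  0  |    -6 ]
  [ 0  1  0  |  -4/3 ]
  [ 0  0  1  |     6 ]
Reading off the last column: u = -6, v = -4/3, w = 6.

(-6, -4/3, 6)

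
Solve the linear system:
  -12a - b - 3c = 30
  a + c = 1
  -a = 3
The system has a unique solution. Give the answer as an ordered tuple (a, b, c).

Form the augmented matrix and row-reduce:
  [ -12  -1  -3  |  30 ]
  [   1   0   1  |   1 ]
  [  -1   0   0  |   3 ]
Multiply ρ1 by -1/12.
  [  1  1/12  1/4  |  -5/2 ]
  [  1     0    1  |     1 ]
  [ -1     0    0  |     3 ]
Subtract ρ1 from ρ2.
  [  1   1/12  1/4  |  -5/2 ]
  [  0  -1/12  3/4  |   7/2 ]
  [ -1      0    0  |     3 ]
Add ρ1 to ρ3.
  [ 1   1/12  1/4  |  -5/2 ]
  [ 0  -1/12  3/4  |   7/2 ]
  [ 0   1/12  1/4  |   1/2 ]
Multiply ρ2 by -12.
  [ 1  1/12  1/4  |  -5/2 ]
  [ 0     1   -9  |   -42 ]
  [ 0  1/12  1/4  |   1/2 ]
Subtract 1/12 times ρ2 from ρ3.
  [ 1  1/12  1/4  |  -5/2 ]
  [ 0     1   -9  |   -42 ]
  [ 0     0    1  |     4 ]
Add 9 times ρ3 to ρ2.
  [ 1  1/12  1/4  |  -5/2 ]
  [ 0     1    0  |    -6 ]
  [ 0     0    1  |     4 ]
Subtract 1/4 times ρ3 from ρ1.
  [ 1  1/12  0  |  -7/2 ]
  [ 0     1  0  |    -6 ]
  [ 0     0  1  |     4 ]
Subtract 1/12 times ρ2 from ρ1.
  [ 1  0  0  |  -3 ]
  [ 0  1  0  |  -6 ]
  [ 0  0  1  |   4 ]
Reading off the last column: a = -3, b = -6, c = 4.

(-3, -6, 4)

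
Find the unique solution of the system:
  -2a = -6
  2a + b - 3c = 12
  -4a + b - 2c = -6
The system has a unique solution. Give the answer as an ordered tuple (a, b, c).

(3, 6, 0)

Form the augmented matrix and row-reduce:
  [ -2  0   0  |  -6 ]
  [  2  1  -3  |  12 ]
  [ -4  1  -2  |  -6 ]
Multiply r1 by -1/2.
  [  1  0   0  |   3 ]
  [  2  1  -3  |  12 ]
  [ -4  1  -2  |  -6 ]
Subtract 2 times r1 from r2.
  [  1  0   0  |   3 ]
  [  0  1  -3  |   6 ]
  [ -4  1  -2  |  -6 ]
Add 4 times r1 to r3.
  [ 1  0   0  |  3 ]
  [ 0  1  -3  |  6 ]
  [ 0  1  -2  |  6 ]
Subtract r2 from r3.
  [ 1  0   0  |  3 ]
  [ 0  1  -3  |  6 ]
  [ 0  0   1  |  0 ]
Add 3 times r3 to r2.
  [ 1  0  0  |  3 ]
  [ 0  1  0  |  6 ]
  [ 0  0  1  |  0 ]
Reading off the last column: a = 3, b = 6, c = 0.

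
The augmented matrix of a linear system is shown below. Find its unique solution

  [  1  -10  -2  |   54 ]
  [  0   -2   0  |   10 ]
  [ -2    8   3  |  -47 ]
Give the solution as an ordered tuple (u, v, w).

(2, -5, -1)

ρ3 ← ρ3 + 2·ρ1
  [ 1  -10  -2  |  54 ]
  [ 0   -2   0  |  10 ]
  [ 0  -12  -1  |  61 ]
ρ2 ← -1/2·ρ2
  [ 1  -10  -2  |  54 ]
  [ 0    1   0  |  -5 ]
  [ 0  -12  -1  |  61 ]
ρ3 ← ρ3 + 12·ρ2
  [ 1  -10  -2  |  54 ]
  [ 0    1   0  |  -5 ]
  [ 0    0  -1  |   1 ]
ρ3 ← -1·ρ3
  [ 1  -10  -2  |  54 ]
  [ 0    1   0  |  -5 ]
  [ 0    0   1  |  -1 ]
ρ1 ← ρ1 + 2·ρ3
  [ 1  -10  0  |  52 ]
  [ 0    1  0  |  -5 ]
  [ 0    0  1  |  -1 ]
ρ1 ← ρ1 + 10·ρ2
  [ 1  0  0  |   2 ]
  [ 0  1  0  |  -5 ]
  [ 0  0  1  |  -1 ]
Reading off the last column: u = 2, v = -5, w = -1.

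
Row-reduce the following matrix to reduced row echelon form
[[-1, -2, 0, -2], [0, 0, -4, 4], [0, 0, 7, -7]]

Multiply r1 by -1.
  [ 1  2   0   2 ]
  [ 0  0  -4   4 ]
  [ 0  0   7  -7 ]
Multiply r2 by -1/4.
  [ 1  2  0   2 ]
  [ 0  0  1  -1 ]
  [ 0  0  7  -7 ]
Subtract 7 times r2 from r3.
  [ 1  2  0   2 ]
  [ 0  0  1  -1 ]
  [ 0  0  0   0 ]

[[1, 2, 0, 2], [0, 0, 1, -1], [0, 0, 0, 0]]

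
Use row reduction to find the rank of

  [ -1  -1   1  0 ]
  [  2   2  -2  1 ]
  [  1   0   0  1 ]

ρ1 → -1·ρ1
  [ 1  1  -1  0 ]
  [ 2  2  -2  1 ]
  [ 1  0   0  1 ]
ρ2 → ρ2 − 2·ρ1
  [ 1  1  -1  0 ]
  [ 0  0   0  1 ]
  [ 1  0   0  1 ]
ρ3 → ρ3 − ρ1
  [ 1   1  -1  0 ]
  [ 0   0   0  1 ]
  [ 0  -1   1  1 ]
ρ2 <-> ρ3
  [ 1   1  -1  0 ]
  [ 0  -1   1  1 ]
  [ 0   0   0  1 ]
ρ2 → -1·ρ2
  [ 1  1  -1   0 ]
  [ 0  1  -1  -1 ]
  [ 0  0   0   1 ]
ρ2 → ρ2 + ρ3
  [ 1  1  -1  0 ]
  [ 0  1  -1  0 ]
  [ 0  0   0  1 ]
ρ1 → ρ1 − ρ2
  [ 1  0   0  0 ]
  [ 0  1  -1  0 ]
  [ 0  0   0  1 ]
The reduced form has 3 nonzero rows.

rank = 3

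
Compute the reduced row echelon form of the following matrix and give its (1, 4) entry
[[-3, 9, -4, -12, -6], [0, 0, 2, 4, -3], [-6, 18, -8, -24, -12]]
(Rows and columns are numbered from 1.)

R1 → -1/3·R1
R3 → R3 + 6·R1
R2 → 1/2·R2
R1 → R1 − 4/3·R2

4/3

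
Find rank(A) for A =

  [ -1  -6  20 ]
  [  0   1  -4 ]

r1 ← -1·r1
  [ 1  6  -20 ]
  [ 0  1   -4 ]
r1 ← r1 − 6·r2
  [ 1  0   4 ]
  [ 0  1  -4 ]
The reduced form has 2 nonzero rows.

rank = 2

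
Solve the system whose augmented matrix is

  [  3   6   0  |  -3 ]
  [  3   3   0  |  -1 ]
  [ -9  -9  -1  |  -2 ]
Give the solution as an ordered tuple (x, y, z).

R1 ← 1/3·R1
  [  1   2   0  |  -1 ]
  [  3   3   0  |  -1 ]
  [ -9  -9  -1  |  -2 ]
R2 ← R2 − 3·R1
  [  1   2   0  |  -1 ]
  [  0  -3   0  |   2 ]
  [ -9  -9  -1  |  -2 ]
R3 ← R3 + 9·R1
  [ 1   2   0  |   -1 ]
  [ 0  -3   0  |    2 ]
  [ 0   9  -1  |  -11 ]
R2 ← -1/3·R2
  [ 1  2   0  |    -1 ]
  [ 0  1   0  |  -2/3 ]
  [ 0  9  -1  |   -11 ]
R3 ← R3 − 9·R2
  [ 1  2   0  |    -1 ]
  [ 0  1   0  |  -2/3 ]
  [ 0  0  -1  |    -5 ]
R3 ← -1·R3
  [ 1  2  0  |    -1 ]
  [ 0  1  0  |  -2/3 ]
  [ 0  0  1  |     5 ]
R1 ← R1 − 2·R2
  [ 1  0  0  |   1/3 ]
  [ 0  1  0  |  -2/3 ]
  [ 0  0  1  |     5 ]
Reading off the last column: x = 1/3, y = -2/3, z = 5.

(1/3, -2/3, 5)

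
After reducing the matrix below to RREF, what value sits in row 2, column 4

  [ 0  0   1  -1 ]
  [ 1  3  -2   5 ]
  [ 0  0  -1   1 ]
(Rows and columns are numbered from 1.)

Swap R1 and R2.
  [ 1  3  -2   5 ]
  [ 0  0   1  -1 ]
  [ 0  0  -1   1 ]
Add R2 to R3.
  [ 1  3  -2   5 ]
  [ 0  0   1  -1 ]
  [ 0  0   0   0 ]
Add 2 times R2 to R1.
  [ 1  3  0   3 ]
  [ 0  0  1  -1 ]
  [ 0  0  0   0 ]

-1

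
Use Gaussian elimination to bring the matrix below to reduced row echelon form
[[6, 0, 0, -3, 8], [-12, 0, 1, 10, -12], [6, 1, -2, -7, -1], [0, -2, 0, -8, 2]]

ρ1 ← 1/6·ρ1
  [   1   0   0  -1/2  4/3 ]
  [ -12   0   1    10  -12 ]
  [   6   1  -2    -7   -1 ]
  [   0  -2   0    -8    2 ]
ρ2 ← ρ2 + 12·ρ1
  [ 1   0   0  -1/2  4/3 ]
  [ 0   0   1     4    4 ]
  [ 6   1  -2    -7   -1 ]
  [ 0  -2   0    -8    2 ]
ρ3 ← ρ3 − 6·ρ1
  [ 1   0   0  -1/2  4/3 ]
  [ 0   0   1     4    4 ]
  [ 0   1  -2    -4   -9 ]
  [ 0  -2   0    -8    2 ]
ρ2 <-> ρ3
  [ 1   0   0  -1/2  4/3 ]
  [ 0   1  -2    -4   -9 ]
  [ 0   0   1     4    4 ]
  [ 0  -2   0    -8    2 ]
ρ4 ← ρ4 + 2·ρ2
  [ 1  0   0  -1/2  4/3 ]
  [ 0  1  -2    -4   -9 ]
  [ 0  0   1     4    4 ]
  [ 0  0  -4   -16  -16 ]
ρ4 ← ρ4 + 4·ρ3
  [ 1  0   0  -1/2  4/3 ]
  [ 0  1  -2    -4   -9 ]
  [ 0  0   1     4    4 ]
  [ 0  0   0     0    0 ]
ρ2 ← ρ2 + 2·ρ3
  [ 1  0  0  -1/2  4/3 ]
  [ 0  1  0     4   -1 ]
  [ 0  0  1     4    4 ]
  [ 0  0  0     0    0 ]

[[1, 0, 0, -1/2, 4/3], [0, 1, 0, 4, -1], [0, 0, 1, 4, 4], [0, 0, 0, 0, 0]]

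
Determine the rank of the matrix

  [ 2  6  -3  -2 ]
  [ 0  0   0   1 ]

rank = 2

r1 -> 1/2·r1
  [ 1  3  -3/2  -1 ]
  [ 0  0     0   1 ]
r1 -> r1 + r2
  [ 1  3  -3/2  0 ]
  [ 0  0     0  1 ]
The reduced form has 2 nonzero rows.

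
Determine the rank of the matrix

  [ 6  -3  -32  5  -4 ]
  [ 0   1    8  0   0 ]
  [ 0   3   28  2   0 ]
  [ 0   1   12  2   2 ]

rank = 4

R1 -> 1/6·R1
  [ 1  -1/2  -16/3  5/6  -2/3 ]
  [ 0     1      8    0     0 ]
  [ 0     3     28    2     0 ]
  [ 0     1     12    2     2 ]
R3 -> R3 − 3·R2
  [ 1  -1/2  -16/3  5/6  -2/3 ]
  [ 0     1      8    0     0 ]
  [ 0     0      4    2     0 ]
  [ 0     1     12    2     2 ]
R4 -> R4 − R2
  [ 1  -1/2  -16/3  5/6  -2/3 ]
  [ 0     1      8    0     0 ]
  [ 0     0      4    2     0 ]
  [ 0     0      4    2     2 ]
R3 -> 1/4·R3
  [ 1  -1/2  -16/3  5/6  -2/3 ]
  [ 0     1      8    0     0 ]
  [ 0     0      1  1/2     0 ]
  [ 0     0      4    2     2 ]
R4 -> R4 − 4·R3
  [ 1  -1/2  -16/3  5/6  -2/3 ]
  [ 0     1      8    0     0 ]
  [ 0     0      1  1/2     0 ]
  [ 0     0      0    0     2 ]
R4 -> 1/2·R4
  [ 1  -1/2  -16/3  5/6  -2/3 ]
  [ 0     1      8    0     0 ]
  [ 0     0      1  1/2     0 ]
  [ 0     0      0    0     1 ]
R1 -> R1 + 2/3·R4
  [ 1  -1/2  -16/3  5/6  0 ]
  [ 0     1      8    0  0 ]
  [ 0     0      1  1/2  0 ]
  [ 0     0      0    0  1 ]
R2 -> R2 − 8·R3
  [ 1  -1/2  -16/3  5/6  0 ]
  [ 0     1      0   -4  0 ]
  [ 0     0      1  1/2  0 ]
  [ 0     0      0    0  1 ]
R1 -> R1 + 16/3·R3
  [ 1  -1/2  0  7/2  0 ]
  [ 0     1  0   -4  0 ]
  [ 0     0  1  1/2  0 ]
  [ 0     0  0    0  1 ]
R1 -> R1 + 1/2·R2
  [ 1  0  0  3/2  0 ]
  [ 0  1  0   -4  0 ]
  [ 0  0  1  1/2  0 ]
  [ 0  0  0    0  1 ]
The reduced form has 4 nonzero rows.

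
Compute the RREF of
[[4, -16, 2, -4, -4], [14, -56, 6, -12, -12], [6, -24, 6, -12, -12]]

r1 -> 1/4·r1
  [  1   -4  1/2   -1   -1 ]
  [ 14  -56    6  -12  -12 ]
  [  6  -24    6  -12  -12 ]
r2 -> r2 − 14·r1
  [ 1   -4  1/2   -1   -1 ]
  [ 0    0   -1    2    2 ]
  [ 6  -24    6  -12  -12 ]
r3 -> r3 − 6·r1
  [ 1  -4  1/2  -1  -1 ]
  [ 0   0   -1   2   2 ]
  [ 0   0    3  -6  -6 ]
r2 -> -1·r2
  [ 1  -4  1/2  -1  -1 ]
  [ 0   0    1  -2  -2 ]
  [ 0   0    3  -6  -6 ]
r3 -> r3 − 3·r2
  [ 1  -4  1/2  -1  -1 ]
  [ 0   0    1  -2  -2 ]
  [ 0   0    0   0   0 ]
r1 -> r1 − 1/2·r2
  [ 1  -4  0   0   0 ]
  [ 0   0  1  -2  -2 ]
  [ 0   0  0   0   0 ]

[[1, -4, 0, 0, 0], [0, 0, 1, -2, -2], [0, 0, 0, 0, 0]]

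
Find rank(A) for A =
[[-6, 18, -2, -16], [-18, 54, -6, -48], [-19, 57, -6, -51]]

rank = 2

R1 := -1/6·R1
R2 := R2 + 18·R1
R3 := R3 + 19·R1
R2 ↔ R3
R2 := 3·R2
R1 := R1 − 1/3·R2
The reduced form has 2 nonzero rows.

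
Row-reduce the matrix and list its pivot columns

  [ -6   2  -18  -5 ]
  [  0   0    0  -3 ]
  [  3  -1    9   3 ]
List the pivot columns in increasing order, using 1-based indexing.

Multiply R1 by -1/6.
  [ 1  -1/3  3  5/6 ]
  [ 0     0  0   -3 ]
  [ 3    -1  9    3 ]
Subtract 3 times R1 from R3.
  [ 1  -1/3  3  5/6 ]
  [ 0     0  0   -3 ]
  [ 0     0  0  1/2 ]
Multiply R2 by -1/3.
  [ 1  -1/3  3  5/6 ]
  [ 0     0  0    1 ]
  [ 0     0  0  1/2 ]
Subtract 1/2 times R2 from R3.
  [ 1  -1/3  3  5/6 ]
  [ 0     0  0    1 ]
  [ 0     0  0    0 ]
Subtract 5/6 times R2 from R1.
  [ 1  -1/3  3  0 ]
  [ 0     0  0  1 ]
  [ 0     0  0  0 ]
Pivot columns are the columns containing a leading 1.

1, 4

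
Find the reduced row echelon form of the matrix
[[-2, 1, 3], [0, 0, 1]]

ρ1 ← -1/2·ρ1
ρ1 ← ρ1 + 3/2·ρ2

[[1, -1/2, 0], [0, 0, 1]]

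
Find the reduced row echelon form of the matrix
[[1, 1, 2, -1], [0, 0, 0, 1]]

[[1, 1, 2, 0], [0, 0, 0, 1]]

R1 -> R1 + R2
  [ 1  1  2  0 ]
  [ 0  0  0  1 ]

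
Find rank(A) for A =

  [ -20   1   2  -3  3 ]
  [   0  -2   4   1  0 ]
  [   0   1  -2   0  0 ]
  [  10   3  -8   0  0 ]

Multiply R1 by -1/20.
  [  1  -1/20  -1/10  3/20  -3/20 ]
  [  0     -2      4     1      0 ]
  [  0      1     -2     0      0 ]
  [ 10      3     -8     0      0 ]
Subtract 10 times R1 from R4.
  [ 1  -1/20  -1/10  3/20  -3/20 ]
  [ 0     -2      4     1      0 ]
  [ 0      1     -2     0      0 ]
  [ 0    7/2     -7  -3/2    3/2 ]
Multiply R2 by -1/2.
  [ 1  -1/20  -1/10  3/20  -3/20 ]
  [ 0      1     -2  -1/2      0 ]
  [ 0      1     -2     0      0 ]
  [ 0    7/2     -7  -3/2    3/2 ]
Subtract R2 from R3.
  [ 1  -1/20  -1/10  3/20  -3/20 ]
  [ 0      1     -2  -1/2      0 ]
  [ 0      0      0   1/2      0 ]
  [ 0    7/2     -7  -3/2    3/2 ]
Subtract 7/2 times R2 from R4.
  [ 1  -1/20  -1/10  3/20  -3/20 ]
  [ 0      1     -2  -1/2      0 ]
  [ 0      0      0   1/2      0 ]
  [ 0      0      0   1/4    3/2 ]
Multiply R3 by 2.
  [ 1  -1/20  -1/10  3/20  -3/20 ]
  [ 0      1     -2  -1/2      0 ]
  [ 0      0      0     1      0 ]
  [ 0      0      0   1/4    3/2 ]
Subtract 1/4 times R3 from R4.
  [ 1  -1/20  -1/10  3/20  -3/20 ]
  [ 0      1     -2  -1/2      0 ]
  [ 0      0      0     1      0 ]
  [ 0      0      0     0    3/2 ]
Multiply R4 by 2/3.
  [ 1  -1/20  -1/10  3/20  -3/20 ]
  [ 0      1     -2  -1/2      0 ]
  [ 0      0      0     1      0 ]
  [ 0      0      0     0      1 ]
Add 3/20 times R4 to R1.
  [ 1  -1/20  -1/10  3/20  0 ]
  [ 0      1     -2  -1/2  0 ]
  [ 0      0      0     1  0 ]
  [ 0      0      0     0  1 ]
Add 1/2 times R3 to R2.
  [ 1  -1/20  -1/10  3/20  0 ]
  [ 0      1     -2     0  0 ]
  [ 0      0      0     1  0 ]
  [ 0      0      0     0  1 ]
Subtract 3/20 times R3 from R1.
  [ 1  -1/20  -1/10  0  0 ]
  [ 0      1     -2  0  0 ]
  [ 0      0      0  1  0 ]
  [ 0      0      0  0  1 ]
Add 1/20 times R2 to R1.
  [ 1  0  -1/5  0  0 ]
  [ 0  1    -2  0  0 ]
  [ 0  0     0  1  0 ]
  [ 0  0     0  0  1 ]
The reduced form has 4 nonzero rows.

rank = 4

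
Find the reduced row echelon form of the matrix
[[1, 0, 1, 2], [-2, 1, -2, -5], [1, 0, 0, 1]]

R2 → R2 + 2·R1
R3 → R3 − R1
R3 → -1·R3
R1 → R1 − R3

[[1, 0, 0, 1], [0, 1, 0, -1], [0, 0, 1, 1]]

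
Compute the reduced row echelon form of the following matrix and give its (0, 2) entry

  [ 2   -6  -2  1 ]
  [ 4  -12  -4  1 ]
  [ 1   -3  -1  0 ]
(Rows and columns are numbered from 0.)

R1 -> 1/2·R1
R2 -> R2 − 4·R1
R3 -> R3 − R1
R2 -> -1·R2
R3 -> R3 + 1/2·R2
R1 -> R1 − 1/2·R2

-1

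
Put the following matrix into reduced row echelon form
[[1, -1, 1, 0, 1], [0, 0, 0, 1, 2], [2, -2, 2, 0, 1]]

[[1, -1, 1, 0, 0], [0, 0, 0, 1, 0], [0, 0, 0, 0, 1]]

R3 ← R3 − 2·R1
  [ 1  -1  1  0   1 ]
  [ 0   0  0  1   2 ]
  [ 0   0  0  0  -1 ]
R3 ← -1·R3
  [ 1  -1  1  0  1 ]
  [ 0   0  0  1  2 ]
  [ 0   0  0  0  1 ]
R2 ← R2 − 2·R3
  [ 1  -1  1  0  1 ]
  [ 0   0  0  1  0 ]
  [ 0   0  0  0  1 ]
R1 ← R1 − R3
  [ 1  -1  1  0  0 ]
  [ 0   0  0  1  0 ]
  [ 0   0  0  0  1 ]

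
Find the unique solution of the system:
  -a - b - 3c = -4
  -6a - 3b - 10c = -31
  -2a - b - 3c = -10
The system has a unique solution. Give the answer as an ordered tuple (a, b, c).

Form the augmented matrix and row-reduce:
  [ -1  -1   -3  |   -4 ]
  [ -6  -3  -10  |  -31 ]
  [ -2  -1   -3  |  -10 ]
R1 → -1·R1
  [  1   1    3  |    4 ]
  [ -6  -3  -10  |  -31 ]
  [ -2  -1   -3  |  -10 ]
R2 → R2 + 6·R1
  [  1   1   3  |    4 ]
  [  0   3   8  |   -7 ]
  [ -2  -1  -3  |  -10 ]
R3 → R3 + 2·R1
  [ 1  1  3  |   4 ]
  [ 0  3  8  |  -7 ]
  [ 0  1  3  |  -2 ]
R2 → 1/3·R2
  [ 1  1    3  |     4 ]
  [ 0  1  8/3  |  -7/3 ]
  [ 0  1    3  |    -2 ]
R3 → R3 − R2
  [ 1  1    3  |     4 ]
  [ 0  1  8/3  |  -7/3 ]
  [ 0  0  1/3  |   1/3 ]
R3 → 3·R3
  [ 1  1    3  |     4 ]
  [ 0  1  8/3  |  -7/3 ]
  [ 0  0    1  |     1 ]
R2 → R2 − 8/3·R3
  [ 1  1  3  |   4 ]
  [ 0  1  0  |  -5 ]
  [ 0  0  1  |   1 ]
R1 → R1 − 3·R3
  [ 1  1  0  |   1 ]
  [ 0  1  0  |  -5 ]
  [ 0  0  1  |   1 ]
R1 → R1 − R2
  [ 1  0  0  |   6 ]
  [ 0  1  0  |  -5 ]
  [ 0  0  1  |   1 ]
Reading off the last column: a = 6, b = -5, c = 1.

(6, -5, 1)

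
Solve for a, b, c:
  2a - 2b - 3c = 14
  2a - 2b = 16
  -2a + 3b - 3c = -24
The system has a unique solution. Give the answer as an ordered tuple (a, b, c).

Form the augmented matrix and row-reduce:
  [  2  -2  -3  |   14 ]
  [  2  -2   0  |   16 ]
  [ -2   3  -3  |  -24 ]
ρ1 -> 1/2·ρ1
  [  1  -1  -3/2  |    7 ]
  [  2  -2     0  |   16 ]
  [ -2   3    -3  |  -24 ]
ρ2 -> ρ2 − 2·ρ1
  [  1  -1  -3/2  |    7 ]
  [  0   0     3  |    2 ]
  [ -2   3    -3  |  -24 ]
ρ3 -> ρ3 + 2·ρ1
  [ 1  -1  -3/2  |    7 ]
  [ 0   0     3  |    2 ]
  [ 0   1    -6  |  -10 ]
ρ2 ↔ ρ3
  [ 1  -1  -3/2  |    7 ]
  [ 0   1    -6  |  -10 ]
  [ 0   0     3  |    2 ]
ρ3 -> 1/3·ρ3
  [ 1  -1  -3/2  |    7 ]
  [ 0   1    -6  |  -10 ]
  [ 0   0     1  |  2/3 ]
ρ2 -> ρ2 + 6·ρ3
  [ 1  -1  -3/2  |    7 ]
  [ 0   1     0  |   -6 ]
  [ 0   0     1  |  2/3 ]
ρ1 -> ρ1 + 3/2·ρ3
  [ 1  -1  0  |    8 ]
  [ 0   1  0  |   -6 ]
  [ 0   0  1  |  2/3 ]
ρ1 -> ρ1 + ρ2
  [ 1  0  0  |    2 ]
  [ 0  1  0  |   -6 ]
  [ 0  0  1  |  2/3 ]
Reading off the last column: a = 2, b = -6, c = 2/3.

(2, -6, 2/3)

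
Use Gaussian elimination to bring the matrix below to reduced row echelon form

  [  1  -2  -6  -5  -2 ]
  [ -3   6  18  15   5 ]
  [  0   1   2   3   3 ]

R2 := R2 + 3·R1
  [ 1  -2  -6  -5  -2 ]
  [ 0   0   0   0  -1 ]
  [ 0   1   2   3   3 ]
R2 ↔ R3
  [ 1  -2  -6  -5  -2 ]
  [ 0   1   2   3   3 ]
  [ 0   0   0   0  -1 ]
R3 := -1·R3
  [ 1  -2  -6  -5  -2 ]
  [ 0   1   2   3   3 ]
  [ 0   0   0   0   1 ]
R2 := R2 − 3·R3
  [ 1  -2  -6  -5  -2 ]
  [ 0   1   2   3   0 ]
  [ 0   0   0   0   1 ]
R1 := R1 + 2·R3
  [ 1  -2  -6  -5  0 ]
  [ 0   1   2   3  0 ]
  [ 0   0   0   0  1 ]
R1 := R1 + 2·R2
  [ 1  0  -2  1  0 ]
  [ 0  1   2  3  0 ]
  [ 0  0   0  0  1 ]

[[1, 0, -2, 1, 0], [0, 1, 2, 3, 0], [0, 0, 0, 0, 1]]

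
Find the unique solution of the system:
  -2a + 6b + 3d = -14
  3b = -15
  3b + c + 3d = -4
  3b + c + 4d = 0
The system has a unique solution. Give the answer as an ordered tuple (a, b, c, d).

Form the augmented matrix and row-reduce:
  [ -2  6  0  3  |  -14 ]
  [  0  3  0  0  |  -15 ]
  [  0  3  1  3  |   -4 ]
  [  0  3  1  4  |    0 ]
r1 -> -1/2·r1
  [ 1  -3  0  -3/2  |    7 ]
  [ 0   3  0     0  |  -15 ]
  [ 0   3  1     3  |   -4 ]
  [ 0   3  1     4  |    0 ]
r2 -> 1/3·r2
  [ 1  -3  0  -3/2  |   7 ]
  [ 0   1  0     0  |  -5 ]
  [ 0   3  1     3  |  -4 ]
  [ 0   3  1     4  |   0 ]
r3 -> r3 − 3·r2
  [ 1  -3  0  -3/2  |   7 ]
  [ 0   1  0     0  |  -5 ]
  [ 0   0  1     3  |  11 ]
  [ 0   3  1     4  |   0 ]
r4 -> r4 − 3·r2
  [ 1  -3  0  -3/2  |   7 ]
  [ 0   1  0     0  |  -5 ]
  [ 0   0  1     3  |  11 ]
  [ 0   0  1     4  |  15 ]
r4 -> r4 − r3
  [ 1  -3  0  -3/2  |   7 ]
  [ 0   1  0     0  |  -5 ]
  [ 0   0  1     3  |  11 ]
  [ 0   0  0     1  |   4 ]
r3 -> r3 − 3·r4
  [ 1  -3  0  -3/2  |   7 ]
  [ 0   1  0     0  |  -5 ]
  [ 0   0  1     0  |  -1 ]
  [ 0   0  0     1  |   4 ]
r1 -> r1 + 3/2·r4
  [ 1  -3  0  0  |  13 ]
  [ 0   1  0  0  |  -5 ]
  [ 0   0  1  0  |  -1 ]
  [ 0   0  0  1  |   4 ]
r1 -> r1 + 3·r2
  [ 1  0  0  0  |  -2 ]
  [ 0  1  0  0  |  -5 ]
  [ 0  0  1  0  |  -1 ]
  [ 0  0  0  1  |   4 ]
Reading off the last column: a = -2, b = -5, c = -1, d = 4.

(-2, -5, -1, 4)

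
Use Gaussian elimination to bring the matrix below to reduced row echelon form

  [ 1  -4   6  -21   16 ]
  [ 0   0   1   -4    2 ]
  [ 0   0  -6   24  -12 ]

R3 -> R3 + 6·R2
  [ 1  -4  6  -21  16 ]
  [ 0   0  1   -4   2 ]
  [ 0   0  0    0   0 ]
R1 -> R1 − 6·R2
  [ 1  -4  0   3  4 ]
  [ 0   0  1  -4  2 ]
  [ 0   0  0   0  0 ]

[[1, -4, 0, 3, 4], [0, 0, 1, -4, 2], [0, 0, 0, 0, 0]]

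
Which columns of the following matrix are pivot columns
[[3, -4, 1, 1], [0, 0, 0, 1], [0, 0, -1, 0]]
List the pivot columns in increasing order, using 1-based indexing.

1, 3, 4

R1 ← 1/3·R1
  [ 1  -4/3  1/3  1/3 ]
  [ 0     0    0    1 ]
  [ 0     0   -1    0 ]
R2 ↔ R3
  [ 1  -4/3  1/3  1/3 ]
  [ 0     0   -1    0 ]
  [ 0     0    0    1 ]
R2 ← -1·R2
  [ 1  -4/3  1/3  1/3 ]
  [ 0     0    1    0 ]
  [ 0     0    0    1 ]
R1 ← R1 − 1/3·R3
  [ 1  -4/3  1/3  0 ]
  [ 0     0    1  0 ]
  [ 0     0    0  1 ]
R1 ← R1 − 1/3·R2
  [ 1  -4/3  0  0 ]
  [ 0     0  1  0 ]
  [ 0     0  0  1 ]
Pivot columns are the columns containing a leading 1.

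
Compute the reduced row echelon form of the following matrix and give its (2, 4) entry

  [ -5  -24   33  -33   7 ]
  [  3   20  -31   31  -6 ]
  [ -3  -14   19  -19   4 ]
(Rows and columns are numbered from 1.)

2

r1 -> -1/5·r1
  [  1  24/5  -33/5  33/5  -7/5 ]
  [  3    20    -31    31    -6 ]
  [ -3   -14     19   -19     4 ]
r2 -> r2 − 3·r1
  [  1  24/5  -33/5  33/5  -7/5 ]
  [  0  28/5  -56/5  56/5  -9/5 ]
  [ -3   -14     19   -19     4 ]
r3 -> r3 + 3·r1
  [ 1  24/5  -33/5  33/5  -7/5 ]
  [ 0  28/5  -56/5  56/5  -9/5 ]
  [ 0   2/5   -4/5   4/5  -1/5 ]
r2 -> 5/28·r2
  [ 1  24/5  -33/5  33/5   -7/5 ]
  [ 0     1     -2     2  -9/28 ]
  [ 0   2/5   -4/5   4/5   -1/5 ]
r3 -> r3 − 2/5·r2
  [ 1  24/5  -33/5  33/5   -7/5 ]
  [ 0     1     -2     2  -9/28 ]
  [ 0     0      0     0  -1/14 ]
r3 -> -14·r3
  [ 1  24/5  -33/5  33/5   -7/5 ]
  [ 0     1     -2     2  -9/28 ]
  [ 0     0      0     0      1 ]
r2 -> r2 + 9/28·r3
  [ 1  24/5  -33/5  33/5  -7/5 ]
  [ 0     1     -2     2     0 ]
  [ 0     0      0     0     1 ]
r1 -> r1 + 7/5·r3
  [ 1  24/5  -33/5  33/5  0 ]
  [ 0     1     -2     2  0 ]
  [ 0     0      0     0  1 ]
r1 -> r1 − 24/5·r2
  [ 1  0   3  -3  0 ]
  [ 0  1  -2   2  0 ]
  [ 0  0   0   0  1 ]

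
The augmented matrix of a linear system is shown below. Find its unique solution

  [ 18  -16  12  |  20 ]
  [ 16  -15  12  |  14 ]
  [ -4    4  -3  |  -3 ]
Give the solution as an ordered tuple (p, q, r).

R1 → 1/18·R1
  [  1  -8/9  2/3  |  10/9 ]
  [ 16   -15   12  |    14 ]
  [ -4     4   -3  |    -3 ]
R2 → R2 − 16·R1
  [  1  -8/9  2/3  |   10/9 ]
  [  0  -7/9  4/3  |  -34/9 ]
  [ -4     4   -3  |     -3 ]
R3 → R3 + 4·R1
  [ 1  -8/9   2/3  |   10/9 ]
  [ 0  -7/9   4/3  |  -34/9 ]
  [ 0   4/9  -1/3  |   13/9 ]
R2 → -9/7·R2
  [ 1  -8/9    2/3  |  10/9 ]
  [ 0     1  -12/7  |  34/7 ]
  [ 0   4/9   -1/3  |  13/9 ]
R3 → R3 − 4/9·R2
  [ 1  -8/9    2/3  |  10/9 ]
  [ 0     1  -12/7  |  34/7 ]
  [ 0     0    3/7  |  -5/7 ]
R3 → 7/3·R3
  [ 1  -8/9    2/3  |  10/9 ]
  [ 0     1  -12/7  |  34/7 ]
  [ 0     0      1  |  -5/3 ]
R2 → R2 + 12/7·R3
  [ 1  -8/9  2/3  |  10/9 ]
  [ 0     1    0  |     2 ]
  [ 0     0    1  |  -5/3 ]
R1 → R1 − 2/3·R3
  [ 1  -8/9  0  |  20/9 ]
  [ 0     1  0  |     2 ]
  [ 0     0  1  |  -5/3 ]
R1 → R1 + 8/9·R2
  [ 1  0  0  |     4 ]
  [ 0  1  0  |     2 ]
  [ 0  0  1  |  -5/3 ]
Reading off the last column: p = 4, q = 2, r = -5/3.

(4, 2, -5/3)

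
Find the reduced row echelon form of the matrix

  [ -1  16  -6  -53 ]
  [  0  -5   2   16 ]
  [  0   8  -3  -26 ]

[[1, 0, 0, 1], [0, 1, 0, -4], [0, 0, 1, -2]]

r1 → -1·r1
r2 → -1/5·r2
r3 → r3 − 8·r2
r3 → 5·r3
r2 → r2 + 2/5·r3
r1 → r1 − 6·r3
r1 → r1 + 16·r2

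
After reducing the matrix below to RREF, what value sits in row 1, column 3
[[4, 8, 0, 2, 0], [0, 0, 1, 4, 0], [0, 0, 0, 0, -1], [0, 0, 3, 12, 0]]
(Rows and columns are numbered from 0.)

4

Multiply ρ1 by 1/4.
  [ 1  2  0  1/2   0 ]
  [ 0  0  1    4   0 ]
  [ 0  0  0    0  -1 ]
  [ 0  0  3   12   0 ]
Subtract 3 times ρ2 from ρ4.
  [ 1  2  0  1/2   0 ]
  [ 0  0  1    4   0 ]
  [ 0  0  0    0  -1 ]
  [ 0  0  0    0   0 ]
Multiply ρ3 by -1.
  [ 1  2  0  1/2  0 ]
  [ 0  0  1    4  0 ]
  [ 0  0  0    0  1 ]
  [ 0  0  0    0  0 ]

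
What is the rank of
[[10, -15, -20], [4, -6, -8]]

rank = 1

R1 -> 1/10·R1
  [ 1  -3/2  -2 ]
  [ 4    -6  -8 ]
R2 -> R2 − 4·R1
  [ 1  -3/2  -2 ]
  [ 0     0   0 ]
The reduced form has 1 nonzero row.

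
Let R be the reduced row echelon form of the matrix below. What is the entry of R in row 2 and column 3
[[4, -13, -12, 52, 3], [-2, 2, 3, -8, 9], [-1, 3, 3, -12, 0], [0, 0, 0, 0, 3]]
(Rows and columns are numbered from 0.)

0

R1 ← 1/4·R1
  [  1  -13/4  -3   13  3/4 ]
  [ -2      2   3   -8    9 ]
  [ -1      3   3  -12    0 ]
  [  0      0   0    0    3 ]
R2 ← R2 + 2·R1
  [  1  -13/4  -3   13   3/4 ]
  [  0   -9/2  -3   18  21/2 ]
  [ -1      3   3  -12     0 ]
  [  0      0   0    0     3 ]
R3 ← R3 + R1
  [ 1  -13/4  -3  13   3/4 ]
  [ 0   -9/2  -3  18  21/2 ]
  [ 0   -1/4   0   1   3/4 ]
  [ 0      0   0   0     3 ]
R2 ← -2/9·R2
  [ 1  -13/4   -3  13   3/4 ]
  [ 0      1  2/3  -4  -7/3 ]
  [ 0   -1/4    0   1   3/4 ]
  [ 0      0    0   0     3 ]
R3 ← R3 + 1/4·R2
  [ 1  -13/4   -3  13   3/4 ]
  [ 0      1  2/3  -4  -7/3 ]
  [ 0      0  1/6   0   1/6 ]
  [ 0      0    0   0     3 ]
R3 ← 6·R3
  [ 1  -13/4   -3  13   3/4 ]
  [ 0      1  2/3  -4  -7/3 ]
  [ 0      0    1   0     1 ]
  [ 0      0    0   0     3 ]
R4 ← 1/3·R4
  [ 1  -13/4   -3  13   3/4 ]
  [ 0      1  2/3  -4  -7/3 ]
  [ 0      0    1   0     1 ]
  [ 0      0    0   0     1 ]
R3 ← R3 − R4
  [ 1  -13/4   -3  13   3/4 ]
  [ 0      1  2/3  -4  -7/3 ]
  [ 0      0    1   0     0 ]
  [ 0      0    0   0     1 ]
R2 ← R2 + 7/3·R4
  [ 1  -13/4   -3  13  3/4 ]
  [ 0      1  2/3  -4    0 ]
  [ 0      0    1   0    0 ]
  [ 0      0    0   0    1 ]
R1 ← R1 − 3/4·R4
  [ 1  -13/4   -3  13  0 ]
  [ 0      1  2/3  -4  0 ]
  [ 0      0    1   0  0 ]
  [ 0      0    0   0  1 ]
R2 ← R2 − 2/3·R3
  [ 1  -13/4  -3  13  0 ]
  [ 0      1   0  -4  0 ]
  [ 0      0   1   0  0 ]
  [ 0      0   0   0  1 ]
R1 ← R1 + 3·R3
  [ 1  -13/4  0  13  0 ]
  [ 0      1  0  -4  0 ]
  [ 0      0  1   0  0 ]
  [ 0      0  0   0  1 ]
R1 ← R1 + 13/4·R2
  [ 1  0  0   0  0 ]
  [ 0  1  0  -4  0 ]
  [ 0  0  1   0  0 ]
  [ 0  0  0   0  1 ]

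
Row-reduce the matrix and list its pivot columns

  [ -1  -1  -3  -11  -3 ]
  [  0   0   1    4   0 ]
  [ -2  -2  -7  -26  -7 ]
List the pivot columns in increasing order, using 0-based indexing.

ρ1 := -1·ρ1
ρ3 := ρ3 + 2·ρ1
ρ3 := ρ3 + ρ2
ρ3 := -1·ρ3
ρ1 := ρ1 − 3·ρ3
ρ1 := ρ1 − 3·ρ2
Pivot columns are the columns containing a leading 1.

0, 2, 4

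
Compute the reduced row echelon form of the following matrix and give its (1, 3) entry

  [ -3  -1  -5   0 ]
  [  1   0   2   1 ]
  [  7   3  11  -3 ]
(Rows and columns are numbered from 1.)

ρ1 := -1/3·ρ1
  [ 1  1/3  5/3   0 ]
  [ 1    0    2   1 ]
  [ 7    3   11  -3 ]
ρ2 := ρ2 − ρ1
  [ 1   1/3  5/3   0 ]
  [ 0  -1/3  1/3   1 ]
  [ 7     3   11  -3 ]
ρ3 := ρ3 − 7·ρ1
  [ 1   1/3   5/3   0 ]
  [ 0  -1/3   1/3   1 ]
  [ 0   2/3  -2/3  -3 ]
ρ2 := -3·ρ2
  [ 1  1/3   5/3   0 ]
  [ 0    1    -1  -3 ]
  [ 0  2/3  -2/3  -3 ]
ρ3 := ρ3 − 2/3·ρ2
  [ 1  1/3  5/3   0 ]
  [ 0    1   -1  -3 ]
  [ 0    0    0  -1 ]
ρ3 := -1·ρ3
  [ 1  1/3  5/3   0 ]
  [ 0    1   -1  -3 ]
  [ 0    0    0   1 ]
ρ2 := ρ2 + 3·ρ3
  [ 1  1/3  5/3  0 ]
  [ 0    1   -1  0 ]
  [ 0    0    0  1 ]
ρ1 := ρ1 − 1/3·ρ2
  [ 1  0   2  0 ]
  [ 0  1  -1  0 ]
  [ 0  0   0  1 ]

2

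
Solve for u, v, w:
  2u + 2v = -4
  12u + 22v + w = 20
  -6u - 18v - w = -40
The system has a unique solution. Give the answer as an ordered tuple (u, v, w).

Form the augmented matrix and row-reduce:
  [  2    2   0  |   -4 ]
  [ 12   22   1  |   20 ]
  [ -6  -18  -1  |  -40 ]
R1 ← 1/2·R1
  [  1    1   0  |   -2 ]
  [ 12   22   1  |   20 ]
  [ -6  -18  -1  |  -40 ]
R2 ← R2 − 12·R1
  [  1    1   0  |   -2 ]
  [  0   10   1  |   44 ]
  [ -6  -18  -1  |  -40 ]
R3 ← R3 + 6·R1
  [ 1    1   0  |   -2 ]
  [ 0   10   1  |   44 ]
  [ 0  -12  -1  |  -52 ]
R2 ← 1/10·R2
  [ 1    1     0  |    -2 ]
  [ 0    1  1/10  |  22/5 ]
  [ 0  -12    -1  |   -52 ]
R3 ← R3 + 12·R2
  [ 1  1     0  |    -2 ]
  [ 0  1  1/10  |  22/5 ]
  [ 0  0   1/5  |   4/5 ]
R3 ← 5·R3
  [ 1  1     0  |    -2 ]
  [ 0  1  1/10  |  22/5 ]
  [ 0  0     1  |     4 ]
R2 ← R2 − 1/10·R3
  [ 1  1  0  |  -2 ]
  [ 0  1  0  |   4 ]
  [ 0  0  1  |   4 ]
R1 ← R1 − R2
  [ 1  0  0  |  -6 ]
  [ 0  1  0  |   4 ]
  [ 0  0  1  |   4 ]
Reading off the last column: u = -6, v = 4, w = 4.

(-6, 4, 4)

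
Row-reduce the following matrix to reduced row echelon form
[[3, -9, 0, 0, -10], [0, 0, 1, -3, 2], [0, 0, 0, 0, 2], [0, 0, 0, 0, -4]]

R1 → 1/3·R1
  [ 1  -3  0   0  -10/3 ]
  [ 0   0  1  -3      2 ]
  [ 0   0  0   0      2 ]
  [ 0   0  0   0     -4 ]
R3 → 1/2·R3
  [ 1  -3  0   0  -10/3 ]
  [ 0   0  1  -3      2 ]
  [ 0   0  0   0      1 ]
  [ 0   0  0   0     -4 ]
R4 → R4 + 4·R3
  [ 1  -3  0   0  -10/3 ]
  [ 0   0  1  -3      2 ]
  [ 0   0  0   0      1 ]
  [ 0   0  0   0      0 ]
R2 → R2 − 2·R3
  [ 1  -3  0   0  -10/3 ]
  [ 0   0  1  -3      0 ]
  [ 0   0  0   0      1 ]
  [ 0   0  0   0      0 ]
R1 → R1 + 10/3·R3
  [ 1  -3  0   0  0 ]
  [ 0   0  1  -3  0 ]
  [ 0   0  0   0  1 ]
  [ 0   0  0   0  0 ]

[[1, -3, 0, 0, 0], [0, 0, 1, -3, 0], [0, 0, 0, 0, 1], [0, 0, 0, 0, 0]]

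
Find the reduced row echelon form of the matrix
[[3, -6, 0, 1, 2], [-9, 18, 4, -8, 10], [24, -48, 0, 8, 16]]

r1 → 1/3·r1
  [  1   -2  0  1/3  2/3 ]
  [ -9   18  4   -8   10 ]
  [ 24  -48  0    8   16 ]
r2 → r2 + 9·r1
  [  1   -2  0  1/3  2/3 ]
  [  0    0  4   -5   16 ]
  [ 24  -48  0    8   16 ]
r3 → r3 − 24·r1
  [ 1  -2  0  1/3  2/3 ]
  [ 0   0  4   -5   16 ]
  [ 0   0  0    0    0 ]
r2 → 1/4·r2
  [ 1  -2  0   1/3  2/3 ]
  [ 0   0  1  -5/4    4 ]
  [ 0   0  0     0    0 ]

[[1, -2, 0, 1/3, 2/3], [0, 0, 1, -5/4, 4], [0, 0, 0, 0, 0]]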